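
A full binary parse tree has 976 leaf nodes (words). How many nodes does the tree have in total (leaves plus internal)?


Leaf nodes (terminals): 976
Internal nodes = n - 1 = 976 - 1 = 975
Total = leaves + internal = 976 + 975 = 1951

1951


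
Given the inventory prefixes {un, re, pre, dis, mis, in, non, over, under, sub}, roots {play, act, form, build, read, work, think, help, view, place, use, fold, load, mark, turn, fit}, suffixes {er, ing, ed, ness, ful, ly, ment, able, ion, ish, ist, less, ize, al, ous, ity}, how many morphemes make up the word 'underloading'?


Segmenting 'underloading' against the inventory:
  'under' -> prefix (morpheme 1)
  'load' -> root (morpheme 2)
  'ing' -> suffix (morpheme 3)
Total morphemes: 3

3


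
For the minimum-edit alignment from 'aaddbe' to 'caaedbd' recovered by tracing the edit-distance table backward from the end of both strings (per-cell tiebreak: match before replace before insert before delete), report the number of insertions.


Edit distance = 3. Backtracking from cell (6, 7) with preference match > replace > insert > delete,
then listing the resulting alignment 'aaddbe' -> 'caaedbd' left to right:
  Step 1: insert 'c' [insertion #1]
  Step 2: keep 'a'
  Step 3: keep 'a'
  Step 4: replace d->e
  Step 5: keep 'd'
  Step 6: keep 'b'
  Step 7: replace e->d
Total insertions: 1

1


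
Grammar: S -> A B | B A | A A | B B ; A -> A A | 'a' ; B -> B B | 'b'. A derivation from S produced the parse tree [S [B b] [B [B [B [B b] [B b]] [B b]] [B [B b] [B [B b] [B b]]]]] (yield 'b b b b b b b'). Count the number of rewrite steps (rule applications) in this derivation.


Every bracketed nonterminal node [X ...] in the tree is produced by exactly one rule application.
Reading the tree off as a leftmost derivation:
  Step 1: S  =>  B B   (applied S -> B B)
  Step 2: B B  =>  b B   (applied B -> b)
  Step 3: b B  =>  b B B   (applied B -> B B)
  Step 4: b B B  =>  b B B B   (applied B -> B B)
  Step 5: b B B B  =>  b B B B B   (applied B -> B B)
  Step 6: b B B B B  =>  b b B B B   (applied B -> b)
  Step 7: b b B B B  =>  b b b B B   (applied B -> b)
  Step 8: b b b B B  =>  b b b b B   (applied B -> b)
  Step 9: b b b b B  =>  b b b b B B   (applied B -> B B)
  Step 10: b b b b B B  =>  b b b b b B   (applied B -> b)
  Step 11: b b b b b B  =>  b b b b b B B   (applied B -> B B)
  Step 12: b b b b b B B  =>  b b b b b b B   (applied B -> b)
  Step 13: b b b b b b B  =>  b b b b b b b   (applied B -> b)
Final yield: b b b b b b b
Total rewrite steps: 13

13


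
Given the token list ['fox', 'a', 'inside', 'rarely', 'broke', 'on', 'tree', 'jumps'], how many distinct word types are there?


Listing all tokens and tracking unique types:
  Token 1: 'fox' -> NEW (unique so far: 1)
  Token 2: 'a' -> NEW (unique so far: 2)
  Token 3: 'inside' -> NEW (unique so far: 3)
  Token 4: 'rarely' -> NEW (unique so far: 4)
  Token 5: 'broke' -> NEW (unique so far: 5)
  Token 6: 'on' -> NEW (unique so far: 6)
  Token 7: 'tree' -> NEW (unique so far: 7)
  Token 8: 'jumps' -> NEW (unique so far: 8)
Unique types: ('a', 'broke', 'fox', 'inside', 'jumps', 'on', 'rarely', 'tree')
Vocabulary size: 8

8


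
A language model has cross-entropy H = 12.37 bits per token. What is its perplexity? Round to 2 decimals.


Perplexity formula: PP = 2^H
H = 12.37
PP = 2^12.37
Decompose: 2^12.37 = 2^12 * 2^0.37
2^12 = 4096, 2^0.37 ~ 1.2923528
PP ~ 4096 * 1.2923528 = 5293.4770688
Rounded to 2 decimals: 5293.48

5293.48


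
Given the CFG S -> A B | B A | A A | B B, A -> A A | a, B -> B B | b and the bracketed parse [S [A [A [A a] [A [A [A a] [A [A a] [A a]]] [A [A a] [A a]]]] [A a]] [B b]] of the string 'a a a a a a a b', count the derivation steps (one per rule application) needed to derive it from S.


Every bracketed nonterminal node [X ...] in the tree is produced by exactly one rule application.
Reading the tree off as a leftmost derivation:
  Step 1: S  =>  A B   (applied S -> A B)
  Step 2: A B  =>  A A B   (applied A -> A A)
  Step 3: A A B  =>  A A A B   (applied A -> A A)
  Step 4: A A A B  =>  a A A B   (applied A -> a)
  Step 5: a A A B  =>  a A A A B   (applied A -> A A)
  Step 6: a A A A B  =>  a A A A A B   (applied A -> A A)
  Step 7: a A A A A B  =>  a a A A A B   (applied A -> a)
  Step 8: a a A A A B  =>  a a A A A A B   (applied A -> A A)
  Step 9: a a A A A A B  =>  a a a A A A B   (applied A -> a)
  Step 10: a a a A A A B  =>  a a a a A A B   (applied A -> a)
  Step 11: a a a a A A B  =>  a a a a A A A B   (applied A -> A A)
  Step 12: a a a a A A A B  =>  a a a a a A A B   (applied A -> a)
  Step 13: a a a a a A A B  =>  a a a a a a A B   (applied A -> a)
  Step 14: a a a a a a A B  =>  a a a a a a a B   (applied A -> a)
  Step 15: a a a a a a a B  =>  a a a a a a a b   (applied B -> b)
Final yield: a a a a a a a b
Total rewrite steps: 15

15


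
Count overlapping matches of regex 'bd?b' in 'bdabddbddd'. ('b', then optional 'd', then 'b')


Pattern: bd?b means 'b', then optional 'd', then 'b'.
Scanning 'bdabddbddd' position-by-position:
  Pos 0: window 'bda' -> no
  Pos 1: window 'dab' -> no
  Pos 2: window 'abd' -> no
  Pos 3: window 'bdd' -> no
  Pos 4: window 'ddb' -> no
  Pos 5: window 'dbd' -> no
  Pos 6: window 'bdd' -> no
  Pos 7: window 'ddd' -> no
  Pos 8: window 'dd' -> no
  Pos 9: window 'd' -> no
Total matches: 0

0


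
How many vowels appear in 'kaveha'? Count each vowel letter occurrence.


Scanning each character of 'kaveha':
  Position 1: 'k' -> consonant (running count: 0)
  Position 2: 'a' -> vowel (running count: 1)
  Position 3: 'v' -> consonant (running count: 1)
  Position 4: 'e' -> vowel (running count: 2)
  Position 5: 'h' -> consonant (running count: 2)
  Position 6: 'a' -> vowel (running count: 3)
Total vowels: 3

3


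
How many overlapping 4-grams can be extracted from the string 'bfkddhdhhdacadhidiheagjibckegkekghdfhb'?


String 'bfkddhdhhdacadhidiheagjibckegkekghdfhb' has length L = 38.
Number of overlapping n-grams = L - n + 1
Substituting: 38 - 4 + 1 = 35

35


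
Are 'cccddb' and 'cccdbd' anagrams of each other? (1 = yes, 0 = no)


Sort characters of 'cccddb': 'bcccdd'
Sort characters of 'cccdbd': 'bcccdd'
Sorted forms match -> they ARE anagrams
Result: 1

1


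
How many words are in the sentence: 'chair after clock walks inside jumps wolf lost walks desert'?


Counting words by splitting on spaces:
  Word 1: 'chair'
  Word 2: 'after'
  Word 3: 'clock'
  Word 4: 'walks'
  Word 5: 'inside'
  Word 6: 'jumps'
  Word 7: 'wolf'
  Word 8: 'lost'
  Word 9: 'walks'
  Word 10: 'desert'
Total words: 10

10


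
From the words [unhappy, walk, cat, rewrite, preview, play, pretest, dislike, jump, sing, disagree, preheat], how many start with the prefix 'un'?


Checking each word for prefix 'un':
  'unhappy' -> YES, starts with 'un' (count: 1)
  'walk' -> no (count: 1)
  'cat' -> no (count: 1)
  'rewrite' -> no (count: 1)
  'preview' -> no (count: 1)
  'play' -> no (count: 1)
  'pretest' -> no (count: 1)
  'dislike' -> no (count: 1)
  'jump' -> no (count: 1)
  'sing' -> no (count: 1)
  'disagree' -> no (count: 1)
  'preheat' -> no (count: 1)
Total with prefix 'un': 1

1


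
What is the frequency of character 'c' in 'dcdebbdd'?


Scanning 'dcdebbdd' for 'c':
  Position 1: 'c' -> MATCH (count: 1)
Total occurrences of 'c': 1

1


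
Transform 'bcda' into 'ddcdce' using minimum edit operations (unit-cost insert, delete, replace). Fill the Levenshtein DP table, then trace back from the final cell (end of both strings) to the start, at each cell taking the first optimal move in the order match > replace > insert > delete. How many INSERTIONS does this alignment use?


Edit distance = 4. Backtracking from cell (4, 6) with preference match > replace > insert > delete,
then listing the resulting alignment 'bcda' -> 'ddcdce' left to right:
  Step 1: insert 'd' [insertion #1]
  Step 2: replace b->d
  Step 3: keep 'c'
  Step 4: keep 'd'
  Step 5: insert 'c' [insertion #2]
  Step 6: replace a->e
Total insertions: 2

2


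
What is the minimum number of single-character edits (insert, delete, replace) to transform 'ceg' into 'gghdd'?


Building DP table for s1='ceg' (len 3) and s2='gghdd' (len 5):
       g  g  h  d  d
    0  1  2  3  4  5
  c 1  1  2  3  4  5
  e 2  2  2  3  4  5
  g 3  2  2  3  4  5
Edit distance = dp[3][5] = 5

5


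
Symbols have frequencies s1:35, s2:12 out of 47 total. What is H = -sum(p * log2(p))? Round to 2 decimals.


Computing entropy H = -sum(p_i * log2(p_i)):
  s1: p = 35/47 = 0.7447, -p*log2(p) = 0.3167
  s2: p = 12/47 = 0.2553, -p*log2(p) = 0.5029
H = sum of terms = 0.8196
Rounded to 2 decimals: 0.82

0.82


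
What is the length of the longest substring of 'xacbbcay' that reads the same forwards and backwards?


Scanning 'xacbbcay' for palindromic substrings.
Substring at positions 1-6: 'acbbca'.
Check: reverse('acbbca') = 'acbbca' -> palindrome confirmed.
Neighbouring characters ('x' / 'y') break symmetry, so it cannot extend further.
No longer palindromic substring exists; longest length = 6

6


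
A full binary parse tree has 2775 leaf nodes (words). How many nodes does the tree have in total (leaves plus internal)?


Leaf nodes (terminals): 2775
Internal nodes = n - 1 = 2775 - 1 = 2774
Total = leaves + internal = 2775 + 2774 = 5549

5549


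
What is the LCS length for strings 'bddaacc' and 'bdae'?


DP table for LCS of 'bddaacc' and 'bdae':
       b  d  a  e
    0  0  0  0  0
  b 0  1  1  1  1
  d 0  1  2  2  2
  d 0  1  2  2  2
  a 0  1  2  3  3
  a 0  1  2  3  3
  c 0  1  2  3  3
  c 0  1  2  3  3
LCS: 'bda'
LCS length = 3

3


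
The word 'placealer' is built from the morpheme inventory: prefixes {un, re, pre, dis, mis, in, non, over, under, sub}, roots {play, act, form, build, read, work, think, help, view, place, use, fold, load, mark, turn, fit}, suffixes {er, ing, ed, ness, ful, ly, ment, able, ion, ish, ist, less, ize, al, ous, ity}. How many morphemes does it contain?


Segmenting 'placealer' against the inventory:
  'place' -> root (morpheme 1)
  'al' -> suffix (morpheme 2)
  'er' -> suffix (morpheme 3)
Total morphemes: 3

3


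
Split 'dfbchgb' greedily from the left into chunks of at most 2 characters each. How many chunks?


'dfbchgb' has 7 characters.
Chunking with max size 2:
  Chunk 1: 'df' (positions 0-1)
  Chunk 2: 'bc' (positions 2-3)
  Chunk 3: 'hg' (positions 4-5)
  Chunk 4: 'b' (positions 6-6)
Total chunks: ceil(7 / 2) = 4

4


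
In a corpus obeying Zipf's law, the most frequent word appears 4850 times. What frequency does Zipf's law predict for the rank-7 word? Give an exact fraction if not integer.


Zipf's law: freq(rank) = f1 / rank
f1 = 4850, rank = 7
freq = 4850 / 7
GCD(4850, 7) = 1
Simplified: 4850/7

4850/7


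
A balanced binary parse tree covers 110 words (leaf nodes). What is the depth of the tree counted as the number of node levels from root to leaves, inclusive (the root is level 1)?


In a balanced binary tree with n leaves the deepest leaf is ceil(log2(n)) edges below the root,
so counting node levels inclusive of root and leaves gives ceil(log2(n)) + 1 levels.
log2(110) = 6.7814
ceil(6.7814) = 7
levels = 7 + 1 = 8

8


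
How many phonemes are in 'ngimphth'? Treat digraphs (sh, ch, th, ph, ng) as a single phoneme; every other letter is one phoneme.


Parsing 'ngimphth' greedily, digraphs first:
  'ng' -> digraph (1 consonant phoneme) (phonemes so far: 1)
  'i' -> vowel phoneme (phonemes so far: 2)
  'm' -> consonant phoneme (phonemes so far: 3)
  'ph' -> digraph (1 consonant phoneme) (phonemes so far: 4)
  'th' -> digraph (1 consonant phoneme) (phonemes so far: 5)
Total phonemes: 5

5


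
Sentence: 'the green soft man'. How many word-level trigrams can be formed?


Word trigrams from [4] words:
  Trigram 1: (the green soft)
  Trigram 2: (green soft man)
Total word trigrams: 4 - 2 = 2

2


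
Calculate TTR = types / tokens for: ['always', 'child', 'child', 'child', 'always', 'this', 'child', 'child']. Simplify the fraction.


Tokens: 8
Unique types: ('always', 'child', 'this') = 3
TTR = 3/8
Already in lowest terms.

3/8


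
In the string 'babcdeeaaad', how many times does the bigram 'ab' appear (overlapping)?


Scanning 'babcdeeaaad' for bigram 'ab':
  Position 0: 'ba' -> no
  Position 1: 'ab' -> MATCH
  Position 2: 'bc' -> no
  Position 3: 'cd' -> no
  Position 4: 'de' -> no
  Position 5: 'ee' -> no
  Position 6: 'ea' -> no
  Position 7: 'aa' -> no
  Position 8: 'aa' -> no
  Position 9: 'ad' -> no
Total matches: 1

1


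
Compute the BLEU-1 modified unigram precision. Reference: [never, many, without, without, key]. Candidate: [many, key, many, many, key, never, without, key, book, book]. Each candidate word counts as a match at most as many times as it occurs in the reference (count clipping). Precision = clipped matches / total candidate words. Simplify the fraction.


Reference word counts: {'key': 1, 'many': 1, 'never': 1, 'without': 2}
Checking each candidate word (with clipping):
  'many' -> in reference (ref count 1, used 1/1) -> match (matches: 1)
  'key' -> in reference (ref count 1, used 1/1) -> match (matches: 2)
  'many' -> ref count 1 already used up (1/1) -> clipped, no match (matches: 2)
  'many' -> ref count 1 already used up (1/1) -> clipped, no match (matches: 2)
  'key' -> ref count 1 already used up (1/1) -> clipped, no match (matches: 2)
  'never' -> in reference (ref count 1, used 1/1) -> match (matches: 3)
  'without' -> in reference (ref count 2, used 1/2) -> match (matches: 4)
  'key' -> ref count 1 already used up (1/1) -> clipped, no match (matches: 4)
  'book' -> not in reference -> no match (matches: 4)
  'book' -> not in reference -> no match (matches: 4)
Clipped matches: 4, Candidate length: 10
Precision = 4/10 = 2/5

2/5


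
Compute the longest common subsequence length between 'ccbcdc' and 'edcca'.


DP table for LCS of 'ccbcdc' and 'edcca':
       e  d  c  c  a
    0  0  0  0  0  0
  c 0  0  0  1  1  1
  c 0  0  0  1  2  2
  b 0  0  0  1  2  2
  c 0  0  0  1  2  2
  d 0  0  1  1  2  2
  c 0  0  1  2  2  2
LCS: 'cc'
LCS length = 2

2


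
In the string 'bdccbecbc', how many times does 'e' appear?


Scanning 'bdccbecbc' for 'e':
  Position 5: 'e' -> MATCH (count: 1)
Total occurrences of 'e': 1

1


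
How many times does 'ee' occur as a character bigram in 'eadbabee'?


Scanning 'eadbabee' for bigram 'ee':
  Position 0: 'ea' -> no
  Position 1: 'ad' -> no
  Position 2: 'db' -> no
  Position 3: 'ba' -> no
  Position 4: 'ab' -> no
  Position 5: 'be' -> no
  Position 6: 'ee' -> MATCH
Total matches: 1

1


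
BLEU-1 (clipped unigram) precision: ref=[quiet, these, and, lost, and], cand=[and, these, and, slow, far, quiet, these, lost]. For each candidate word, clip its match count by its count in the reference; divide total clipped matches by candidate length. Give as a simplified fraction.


Reference word counts: {'and': 2, 'lost': 1, 'quiet': 1, 'these': 1}
Checking each candidate word (with clipping):
  'and' -> in reference (ref count 2, used 1/2) -> match (matches: 1)
  'these' -> in reference (ref count 1, used 1/1) -> match (matches: 2)
  'and' -> in reference (ref count 2, used 2/2) -> match (matches: 3)
  'slow' -> not in reference -> no match (matches: 3)
  'far' -> not in reference -> no match (matches: 3)
  'quiet' -> in reference (ref count 1, used 1/1) -> match (matches: 4)
  'these' -> ref count 1 already used up (1/1) -> clipped, no match (matches: 4)
  'lost' -> in reference (ref count 1, used 1/1) -> match (matches: 5)
Clipped matches: 5, Candidate length: 8
Precision = 5/8

5/8


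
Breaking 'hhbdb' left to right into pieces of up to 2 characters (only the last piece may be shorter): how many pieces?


'hhbdb' has 5 characters.
Chunking with max size 2:
  Chunk 1: 'hh' (positions 0-1)
  Chunk 2: 'bd' (positions 2-3)
  Chunk 3: 'b' (positions 4-4)
Total chunks: ceil(5 / 2) = 3

3


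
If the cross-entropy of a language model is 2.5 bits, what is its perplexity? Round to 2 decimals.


Perplexity formula: PP = 2^H
H = 2.5
PP = 2^2.5
Decompose: 2^2.5 = 2^2 * 2^0.5 = 2^2 * sqrt(2)
2^2 = 4, sqrt(2) ~ 1.4142136
PP ~ 4 * 1.4142136 = 5.6568544
Rounded to 2 decimals: 5.66

5.66


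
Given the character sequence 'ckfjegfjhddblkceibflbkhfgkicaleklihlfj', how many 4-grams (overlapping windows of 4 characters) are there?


String 'ckfjegfjhddblkceibflbkhfgkicaleklihlfj' has length L = 38.
Number of overlapping n-grams = L - n + 1
Substituting: 38 - 4 + 1 = 35

35


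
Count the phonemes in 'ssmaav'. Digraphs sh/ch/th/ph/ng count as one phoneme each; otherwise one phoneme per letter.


Parsing 'ssmaav' greedily, digraphs first:
  's' -> consonant phoneme (phonemes so far: 1)
  's' -> consonant phoneme (phonemes so far: 2)
  'm' -> consonant phoneme (phonemes so far: 3)
  'a' -> vowel phoneme (phonemes so far: 4)
  'a' -> vowel phoneme (phonemes so far: 5)
  'v' -> consonant phoneme (phonemes so far: 6)
Total phonemes: 6

6


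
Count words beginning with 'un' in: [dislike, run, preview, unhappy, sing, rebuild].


Checking each word for prefix 'un':
  'dislike' -> no (count: 0)
  'run' -> no (count: 0)
  'preview' -> no (count: 0)
  'unhappy' -> YES, starts with 'un' (count: 1)
  'sing' -> no (count: 1)
  'rebuild' -> no (count: 1)
Total with prefix 'un': 1

1


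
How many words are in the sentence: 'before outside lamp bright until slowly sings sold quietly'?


Counting words by splitting on spaces:
  Word 1: 'before'
  Word 2: 'outside'
  Word 3: 'lamp'
  Word 4: 'bright'
  Word 5: 'until'
  Word 6: 'slowly'
  Word 7: 'sings'
  Word 8: 'sold'
  Word 9: 'quietly'
Total words: 9

9


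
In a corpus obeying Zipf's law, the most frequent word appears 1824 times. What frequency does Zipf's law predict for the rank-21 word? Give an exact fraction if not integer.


Zipf's law: freq(rank) = f1 / rank
f1 = 1824, rank = 21
freq = 1824 / 21
GCD(1824, 21) = 3
Simplified: 608/7

608/7


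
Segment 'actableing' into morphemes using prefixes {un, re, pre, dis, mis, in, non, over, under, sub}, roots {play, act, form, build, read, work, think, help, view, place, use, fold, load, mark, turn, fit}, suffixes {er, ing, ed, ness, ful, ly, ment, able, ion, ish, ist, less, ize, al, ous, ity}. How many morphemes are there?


Segmenting 'actableing' against the inventory:
  'act' -> root (morpheme 1)
  'able' -> suffix (morpheme 2)
  'ing' -> suffix (morpheme 3)
Total morphemes: 3

3


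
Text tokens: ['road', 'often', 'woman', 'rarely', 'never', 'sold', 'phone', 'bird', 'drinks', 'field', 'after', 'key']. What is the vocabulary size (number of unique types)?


Listing all tokens and tracking unique types:
  Token 1: 'road' -> NEW (unique so far: 1)
  Token 2: 'often' -> NEW (unique so far: 2)
  Token 3: 'woman' -> NEW (unique so far: 3)
  Token 4: 'rarely' -> NEW (unique so far: 4)
  Token 5: 'never' -> NEW (unique so far: 5)
  Token 6: 'sold' -> NEW (unique so far: 6)
  Token 7: 'phone' -> NEW (unique so far: 7)
  Token 8: 'bird' -> NEW (unique so far: 8)
  Token 9: 'drinks' -> NEW (unique so far: 9)
  Token 10: 'field' -> NEW (unique so far: 10)
  Token 11: 'after' -> NEW (unique so far: 11)
  Token 12: 'key' -> NEW (unique so far: 12)
Unique types: ('after', 'bird', 'drinks', 'field', 'key', 'never', 'often', 'phone', 'rarely', 'road', 'sold', 'woman')
Vocabulary size: 12

12


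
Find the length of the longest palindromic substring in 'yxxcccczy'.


Scanning 'yxxcccczy' for palindromic substrings.
Substring at positions 3-6: 'cccc'.
Check: reverse('cccc') = 'cccc' -> palindrome confirmed.
Neighbouring characters ('x' / 'z') break symmetry, so it cannot extend further.
No longer palindromic substring exists; longest length = 4

4


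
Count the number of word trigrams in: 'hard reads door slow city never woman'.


Word trigrams from [7] words:
  Trigram 1: (hard reads door)
  Trigram 2: (reads door slow)
  Trigram 3: (door slow city)
  Trigram 4: (slow city never)
  Trigram 5: (city never woman)
Total word trigrams: 7 - 2 = 5

5


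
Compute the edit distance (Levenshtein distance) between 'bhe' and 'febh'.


Building DP table for s1='bhe' (len 3) and s2='febh' (len 4):
       f  e  b  h
    0  1  2  3  4
  b 1  1  2  2  3
  h 2  2  2  3  2
  e 3  3  2  3  3
Edit distance = dp[3][4] = 3

3


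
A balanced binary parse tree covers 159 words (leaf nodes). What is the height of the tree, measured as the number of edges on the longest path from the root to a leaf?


In a balanced binary tree with n leaves the deepest leaf is ceil(log2(n)) edges below the root.
log2(159) = 7.3129
ceil(7.3129) = 8
height (edges) = 8

8


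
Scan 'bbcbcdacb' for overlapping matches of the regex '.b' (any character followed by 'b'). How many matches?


Pattern: .b means any character followed by 'b'.
Scanning 'bbcbcdacb' position-by-position:
  Pos 0: window 'bb' -> MATCH
  Pos 1: window 'bc' -> no
  Pos 2: window 'cb' -> MATCH
  Pos 3: window 'bc' -> no
  Pos 4: window 'cd' -> no
  Pos 5: window 'da' -> no
  Pos 6: window 'ac' -> no
  Pos 7: window 'cb' -> MATCH
  Pos 8: window 'b' -> no
Total matches: 3

3


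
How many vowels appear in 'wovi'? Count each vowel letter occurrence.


Scanning each character of 'wovi':
  Position 1: 'w' -> consonant (running count: 0)
  Position 2: 'o' -> vowel (running count: 1)
  Position 3: 'v' -> consonant (running count: 1)
  Position 4: 'i' -> vowel (running count: 2)
Total vowels: 2

2


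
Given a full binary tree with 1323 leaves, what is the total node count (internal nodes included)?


Leaf nodes (terminals): 1323
Internal nodes = n - 1 = 1323 - 1 = 1322
Total = leaves + internal = 1323 + 1322 = 2645

2645


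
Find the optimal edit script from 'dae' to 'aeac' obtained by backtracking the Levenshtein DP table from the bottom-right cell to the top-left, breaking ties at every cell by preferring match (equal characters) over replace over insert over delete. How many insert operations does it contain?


Edit distance = 3. Backtracking from cell (3, 4) with preference match > replace > insert > delete,
then listing the resulting alignment 'dae' -> 'aeac' left to right:
  Step 1: insert 'a' [insertion #1]
  Step 2: replace d->e
  Step 3: keep 'a'
  Step 4: replace e->c
Total insertions: 1

1


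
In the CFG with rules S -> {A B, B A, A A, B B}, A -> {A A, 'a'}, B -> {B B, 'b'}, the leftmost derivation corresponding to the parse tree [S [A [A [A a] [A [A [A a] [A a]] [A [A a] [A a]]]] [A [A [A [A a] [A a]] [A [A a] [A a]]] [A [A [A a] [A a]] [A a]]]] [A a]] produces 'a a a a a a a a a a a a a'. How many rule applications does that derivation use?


Every bracketed nonterminal node [X ...] in the tree is produced by exactly one rule application.
Reading the tree off as a leftmost derivation:
  Step 1: S  =>  A A   (applied S -> A A)
  Step 2: A A  =>  A A A   (applied A -> A A)
  Step 3: A A A  =>  A A A A   (applied A -> A A)
  Step 4: A A A A  =>  a A A A   (applied A -> a)
  Step 5: a A A A  =>  a A A A A   (applied A -> A A)
  Step 6: a A A A A  =>  a A A A A A   (applied A -> A A)
  Step 7: a A A A A A  =>  a a A A A A   (applied A -> a)
  Step 8: a a A A A A  =>  a a a A A A   (applied A -> a)
  Step 9: a a a A A A  =>  a a a A A A A   (applied A -> A A)
  Step 10: a a a A A A A  =>  a a a a A A A   (applied A -> a)
  Step 11: a a a a A A A  =>  a a a a a A A   (applied A -> a)
  Step 12: a a a a a A A  =>  a a a a a A A A   (applied A -> A A)
  Step 13: a a a a a A A A  =>  a a a a a A A A A   (applied A -> A A)
  Step 14: a a a a a A A A A  =>  a a a a a A A A A A   (applied A -> A A)
  Step 15: a a a a a A A A A A  =>  a a a a a a A A A A   (applied A -> a)
  Step 16: a a a a a a A A A A  =>  a a a a a a a A A A   (applied A -> a)
  Step 17: a a a a a a a A A A  =>  a a a a a a a A A A A   (applied A -> A A)
  Step 18: a a a a a a a A A A A  =>  a a a a a a a a A A A   (applied A -> a)
  Step 19: a a a a a a a a A A A  =>  a a a a a a a a a A A   (applied A -> a)
  Step 20: a a a a a a a a a A A  =>  a a a a a a a a a A A A   (applied A -> A A)
  Step 21: a a a a a a a a a A A A  =>  a a a a a a a a a A A A A   (applied A -> A A)
  Step 22: a a a a a a a a a A A A A  =>  a a a a a a a a a a A A A   (applied A -> a)
  Step 23: a a a a a a a a a a A A A  =>  a a a a a a a a a a a A A   (applied A -> a)
  Step 24: a a a a a a a a a a a A A  =>  a a a a a a a a a a a a A   (applied A -> a)
  Step 25: a a a a a a a a a a a a A  =>  a a a a a a a a a a a a a   (applied A -> a)
Final yield: a a a a a a a a a a a a a
Total rewrite steps: 25

25


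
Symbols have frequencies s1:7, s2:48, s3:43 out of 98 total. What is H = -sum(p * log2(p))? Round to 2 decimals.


Computing entropy H = -sum(p_i * log2(p_i)):
  s1: p = 7/98 = 0.0714, -p*log2(p) = 0.2720
  s2: p = 48/98 = 0.4898, -p*log2(p) = 0.5044
  s3: p = 43/98 = 0.4388, -p*log2(p) = 0.5215
H = sum of terms = 1.2979
Rounded to 2 decimals: 1.30

1.30


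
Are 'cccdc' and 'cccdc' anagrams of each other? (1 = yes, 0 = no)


Sort characters of 'cccdc': 'ccccd'
Sort characters of 'cccdc': 'ccccd'
Sorted forms match -> they ARE anagrams
Result: 1

1


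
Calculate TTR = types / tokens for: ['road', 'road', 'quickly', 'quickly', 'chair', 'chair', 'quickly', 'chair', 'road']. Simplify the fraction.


Tokens: 9
Unique types: ('chair', 'quickly', 'road') = 3
TTR = 3/9
Simplify: divide both by 3 -> 1/3
TTR = 1/3

1/3


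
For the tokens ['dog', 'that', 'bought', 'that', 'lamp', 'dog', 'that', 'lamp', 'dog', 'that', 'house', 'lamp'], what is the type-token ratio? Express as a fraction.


Tokens: 12
Unique types: ('bought', 'dog', 'house', 'lamp', 'that') = 5
TTR = 5/12
Already in lowest terms.

5/12


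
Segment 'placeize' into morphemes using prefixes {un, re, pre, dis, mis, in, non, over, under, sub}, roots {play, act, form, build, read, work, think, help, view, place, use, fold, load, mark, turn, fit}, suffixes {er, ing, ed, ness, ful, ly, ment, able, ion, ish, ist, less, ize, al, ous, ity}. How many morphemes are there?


Segmenting 'placeize' against the inventory:
  'place' -> root (morpheme 1)
  'ize' -> suffix (morpheme 2)
Total morphemes: 2

2


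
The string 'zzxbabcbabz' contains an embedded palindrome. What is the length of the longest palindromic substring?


Scanning 'zzxbabcbabz' for palindromic substrings.
Substring at positions 3-9: 'babcbab'.
Check: reverse('babcbab') = 'babcbab' -> palindrome confirmed.
Neighbouring characters ('x' / 'z') break symmetry, so it cannot extend further.
No longer palindromic substring exists; longest length = 7

7


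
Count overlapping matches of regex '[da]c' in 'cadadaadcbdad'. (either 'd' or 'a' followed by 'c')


Pattern: [da]c means either 'd' or 'a' followed by 'c'.
Scanning 'cadadaadcbdad' position-by-position:
  Pos 0: window 'ca' -> no
  Pos 1: window 'ad' -> no
  Pos 2: window 'da' -> no
  Pos 3: window 'ad' -> no
  Pos 4: window 'da' -> no
  Pos 5: window 'aa' -> no
  Pos 6: window 'ad' -> no
  Pos 7: window 'dc' -> MATCH
  Pos 8: window 'cb' -> no
  Pos 9: window 'bd' -> no
  Pos 10: window 'da' -> no
  Pos 11: window 'ad' -> no
  Pos 12: window 'd' -> no
Total matches: 1

1


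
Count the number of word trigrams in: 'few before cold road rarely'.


Word trigrams from [5] words:
  Trigram 1: (few before cold)
  Trigram 2: (before cold road)
  Trigram 3: (cold road rarely)
Total word trigrams: 5 - 2 = 3

3


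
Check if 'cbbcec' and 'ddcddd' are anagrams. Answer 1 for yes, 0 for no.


Sort characters of 'cbbcec': 'bbccce'
Sort characters of 'ddcddd': 'cddddd'
Sorted forms differ -> they are NOT anagrams
Result: 0

0


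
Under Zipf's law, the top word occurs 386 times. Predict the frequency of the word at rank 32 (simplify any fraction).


Zipf's law: freq(rank) = f1 / rank
f1 = 386, rank = 32
freq = 386 / 32
GCD(386, 32) = 2
Simplified: 193/16

193/16


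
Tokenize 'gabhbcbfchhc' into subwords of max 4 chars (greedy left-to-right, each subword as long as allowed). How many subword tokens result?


'gabhbcbfchhc' has 12 characters.
Chunking with max size 4:
  Chunk 1: 'gabh' (positions 0-3)
  Chunk 2: 'bcbf' (positions 4-7)
  Chunk 3: 'chhc' (positions 8-11)
Total chunks: ceil(12 / 4) = 3

3


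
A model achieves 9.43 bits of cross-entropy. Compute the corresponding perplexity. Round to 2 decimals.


Perplexity formula: PP = 2^H
H = 9.43
PP = 2^9.43
Decompose: 2^9.43 = 2^9 * 2^0.43
2^9 = 512, 2^0.43 ~ 1.3472336
PP ~ 512 * 1.3472336 = 689.7836032
Rounded to 2 decimals: 689.78

689.78


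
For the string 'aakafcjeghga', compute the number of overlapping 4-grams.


String 'aakafcjeghga' has length L = 12.
Number of overlapping n-grams = L - n + 1
Substituting: 12 - 4 + 1 = 9

9


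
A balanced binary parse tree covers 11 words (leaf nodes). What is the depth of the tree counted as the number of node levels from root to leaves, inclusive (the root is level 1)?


In a balanced binary tree with n leaves the deepest leaf is ceil(log2(n)) edges below the root,
so counting node levels inclusive of root and leaves gives ceil(log2(n)) + 1 levels.
log2(11) = 3.4594
ceil(3.4594) = 4
levels = 4 + 1 = 5

5


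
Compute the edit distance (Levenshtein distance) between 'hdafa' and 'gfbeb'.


Building DP table for s1='hdafa' (len 5) and s2='gfbeb' (len 5):
       g  f  b  e  b
    0  1  2  3  4  5
  h 1  1  2  3  4  5
  d 2  2  2  3  4  5
  a 3  3  3  3  4  5
  f 4  4  3  4  4  5
  a 5  5  4  4  5  5
Edit distance = dp[5][5] = 5

5


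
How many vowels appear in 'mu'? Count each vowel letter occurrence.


Scanning each character of 'mu':
  Position 1: 'm' -> consonant (running count: 0)
  Position 2: 'u' -> vowel (running count: 1)
Total vowels: 1

1


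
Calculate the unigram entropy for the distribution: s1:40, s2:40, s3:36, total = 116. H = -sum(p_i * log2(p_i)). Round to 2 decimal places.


Computing entropy H = -sum(p_i * log2(p_i)):
  s1: p = 40/116 = 0.3448, -p*log2(p) = 0.5297
  s2: p = 40/116 = 0.3448, -p*log2(p) = 0.5297
  s3: p = 36/116 = 0.3103, -p*log2(p) = 0.5239
H = sum of terms = 1.5833
Rounded to 2 decimals: 1.58

1.58


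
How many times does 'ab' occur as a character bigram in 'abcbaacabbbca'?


Scanning 'abcbaacabbbca' for bigram 'ab':
  Position 0: 'ab' -> MATCH
  Position 1: 'bc' -> no
  Position 2: 'cb' -> no
  Position 3: 'ba' -> no
  Position 4: 'aa' -> no
  Position 5: 'ac' -> no
  Position 6: 'ca' -> no
  Position 7: 'ab' -> MATCH
  Position 8: 'bb' -> no
  Position 9: 'bb' -> no
  Position 10: 'bc' -> no
  Position 11: 'ca' -> no
Total matches: 2

2


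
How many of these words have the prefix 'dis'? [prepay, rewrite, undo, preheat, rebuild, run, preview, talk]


Checking each word for prefix 'dis':
  'prepay' -> no (count: 0)
  'rewrite' -> no (count: 0)
  'undo' -> no (count: 0)
  'preheat' -> no (count: 0)
  'rebuild' -> no (count: 0)
  'run' -> no (count: 0)
  'preview' -> no (count: 0)
  'talk' -> no (count: 0)
Total with prefix 'dis': 0

0


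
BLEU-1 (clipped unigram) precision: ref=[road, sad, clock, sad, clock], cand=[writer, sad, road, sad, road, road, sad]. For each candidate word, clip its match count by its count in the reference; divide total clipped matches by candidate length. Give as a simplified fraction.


Reference word counts: {'clock': 2, 'road': 1, 'sad': 2}
Checking each candidate word (with clipping):
  'writer' -> not in reference -> no match (matches: 0)
  'sad' -> in reference (ref count 2, used 1/2) -> match (matches: 1)
  'road' -> in reference (ref count 1, used 1/1) -> match (matches: 2)
  'sad' -> in reference (ref count 2, used 2/2) -> match (matches: 3)
  'road' -> ref count 1 already used up (1/1) -> clipped, no match (matches: 3)
  'road' -> ref count 1 already used up (1/1) -> clipped, no match (matches: 3)
  'sad' -> ref count 2 already used up (2/2) -> clipped, no match (matches: 3)
Clipped matches: 3, Candidate length: 7
Precision = 3/7

3/7


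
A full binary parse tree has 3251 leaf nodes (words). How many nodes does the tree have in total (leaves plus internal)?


Leaf nodes (terminals): 3251
Internal nodes = n - 1 = 3251 - 1 = 3250
Total = leaves + internal = 3251 + 3250 = 6501

6501


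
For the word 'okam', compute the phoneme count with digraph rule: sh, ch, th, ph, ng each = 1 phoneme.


Parsing 'okam' greedily, digraphs first:
  'o' -> vowel phoneme (phonemes so far: 1)
  'k' -> consonant phoneme (phonemes so far: 2)
  'a' -> vowel phoneme (phonemes so far: 3)
  'm' -> consonant phoneme (phonemes so far: 4)
Total phonemes: 4

4


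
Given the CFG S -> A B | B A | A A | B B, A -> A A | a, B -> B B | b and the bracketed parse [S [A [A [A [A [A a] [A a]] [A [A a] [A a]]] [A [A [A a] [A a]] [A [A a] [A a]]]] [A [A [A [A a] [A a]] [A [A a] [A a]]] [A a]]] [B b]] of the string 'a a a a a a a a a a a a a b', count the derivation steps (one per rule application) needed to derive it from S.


Every bracketed nonterminal node [X ...] in the tree is produced by exactly one rule application.
Reading the tree off as a leftmost derivation:
  Step 1: S  =>  A B   (applied S -> A B)
  Step 2: A B  =>  A A B   (applied A -> A A)
  Step 3: A A B  =>  A A A B   (applied A -> A A)
  Step 4: A A A B  =>  A A A A B   (applied A -> A A)
  Step 5: A A A A B  =>  A A A A A B   (applied A -> A A)
  Step 6: A A A A A B  =>  a A A A A B   (applied A -> a)
  Step 7: a A A A A B  =>  a a A A A B   (applied A -> a)
  Step 8: a a A A A B  =>  a a A A A A B   (applied A -> A A)
  Step 9: a a A A A A B  =>  a a a A A A B   (applied A -> a)
  Step 10: a a a A A A B  =>  a a a a A A B   (applied A -> a)
  Step 11: a a a a A A B  =>  a a a a A A A B   (applied A -> A A)
  Step 12: a a a a A A A B  =>  a a a a A A A A B   (applied A -> A A)
  Step 13: a a a a A A A A B  =>  a a a a a A A A B   (applied A -> a)
  Step 14: a a a a a A A A B  =>  a a a a a a A A B   (applied A -> a)
  Step 15: a a a a a a A A B  =>  a a a a a a A A A B   (applied A -> A A)
  Step 16: a a a a a a A A A B  =>  a a a a a a a A A B   (applied A -> a)
  Step 17: a a a a a a a A A B  =>  a a a a a a a a A B   (applied A -> a)
  Step 18: a a a a a a a a A B  =>  a a a a a a a a A A B   (applied A -> A A)
  Step 19: a a a a a a a a A A B  =>  a a a a a a a a A A A B   (applied A -> A A)
  Step 20: a a a a a a a a A A A B  =>  a a a a a a a a A A A A B   (applied A -> A A)
  Step 21: a a a a a a a a A A A A B  =>  a a a a a a a a a A A A B   (applied A -> a)
  Step 22: a a a a a a a a a A A A B  =>  a a a a a a a a a a A A B   (applied A -> a)
  Step 23: a a a a a a a a a a A A B  =>  a a a a a a a a a a A A A B   (applied A -> A A)
  Step 24: a a a a a a a a a a A A A B  =>  a a a a a a a a a a a A A B   (applied A -> a)
  Step 25: a a a a a a a a a a a A A B  =>  a a a a a a a a a a a a A B   (applied A -> a)
  Step 26: a a a a a a a a a a a a A B  =>  a a a a a a a a a a a a a B   (applied A -> a)
  Step 27: a a a a a a a a a a a a a B  =>  a a a a a a a a a a a a a b   (applied B -> b)
Final yield: a a a a a a a a a a a a a b
Total rewrite steps: 27

27


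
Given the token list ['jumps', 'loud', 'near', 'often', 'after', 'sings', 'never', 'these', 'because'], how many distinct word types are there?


Listing all tokens and tracking unique types:
  Token 1: 'jumps' -> NEW (unique so far: 1)
  Token 2: 'loud' -> NEW (unique so far: 2)
  Token 3: 'near' -> NEW (unique so far: 3)
  Token 4: 'often' -> NEW (unique so far: 4)
  Token 5: 'after' -> NEW (unique so far: 5)
  Token 6: 'sings' -> NEW (unique so far: 6)
  Token 7: 'never' -> NEW (unique so far: 7)
  Token 8: 'these' -> NEW (unique so far: 8)
  Token 9: 'because' -> NEW (unique so far: 9)
Unique types: ('after', 'because', 'jumps', 'loud', 'near', 'never', 'often', 'sings', 'these')
Vocabulary size: 9

9


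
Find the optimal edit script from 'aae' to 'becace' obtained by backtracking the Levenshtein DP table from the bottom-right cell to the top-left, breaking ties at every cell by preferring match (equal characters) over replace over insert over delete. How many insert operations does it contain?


Edit distance = 4. Backtracking from cell (3, 6) with preference match > replace > insert > delete,
then listing the resulting alignment 'aae' -> 'becace' left to right:
  Step 1: insert 'b' [insertion #1]
  Step 2: insert 'e' [insertion #2]
  Step 3: insert 'c' [insertion #3]
  Step 4: keep 'a'
  Step 5: replace a->c
  Step 6: keep 'e'
Total insertions: 3

3


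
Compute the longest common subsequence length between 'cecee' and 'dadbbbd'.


DP table for LCS of 'cecee' and 'dadbbbd':
       d  a  d  b  b  b  d
    0  0  0  0  0  0  0  0
  c 0  0  0  0  0  0  0  0
  e 0  0  0  0  0  0  0  0
  c 0  0  0  0  0  0  0  0
  e 0  0  0  0  0  0  0  0
  e 0  0  0  0  0  0  0  0
LCS length = 0

0


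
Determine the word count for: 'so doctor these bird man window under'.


Counting words by splitting on spaces:
  Word 1: 'so'
  Word 2: 'doctor'
  Word 3: 'these'
  Word 4: 'bird'
  Word 5: 'man'
  Word 6: 'window'
  Word 7: 'under'
Total words: 7

7


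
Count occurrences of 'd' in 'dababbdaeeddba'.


Scanning 'dababbdaeeddba' for 'd':
  Position 0: 'd' -> MATCH (count: 1)
  Position 6: 'd' -> MATCH (count: 2)
  Position 10: 'd' -> MATCH (count: 3)
  Position 11: 'd' -> MATCH (count: 4)
Total occurrences of 'd': 4

4


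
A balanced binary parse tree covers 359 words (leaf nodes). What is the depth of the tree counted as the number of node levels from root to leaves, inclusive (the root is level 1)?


In a balanced binary tree with n leaves the deepest leaf is ceil(log2(n)) edges below the root,
so counting node levels inclusive of root and leaves gives ceil(log2(n)) + 1 levels.
log2(359) = 8.4878
ceil(8.4878) = 9
levels = 9 + 1 = 10

10


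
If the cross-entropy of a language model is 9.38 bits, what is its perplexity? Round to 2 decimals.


Perplexity formula: PP = 2^H
H = 9.38
PP = 2^9.38
Decompose: 2^9.38 = 2^9 * 2^0.38
2^9 = 512, 2^0.38 ~ 1.3013419
PP ~ 512 * 1.3013419 = 666.2870528
Rounded to 2 decimals: 666.29

666.29


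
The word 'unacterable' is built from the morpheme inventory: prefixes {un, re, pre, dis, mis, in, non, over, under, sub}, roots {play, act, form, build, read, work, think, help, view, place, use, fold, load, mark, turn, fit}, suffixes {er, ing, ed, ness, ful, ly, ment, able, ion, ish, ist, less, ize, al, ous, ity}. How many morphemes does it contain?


Segmenting 'unacterable' against the inventory:
  'un' -> prefix (morpheme 1)
  'act' -> root (morpheme 2)
  'er' -> suffix (morpheme 3)
  'able' -> suffix (morpheme 4)
Total morphemes: 4

4


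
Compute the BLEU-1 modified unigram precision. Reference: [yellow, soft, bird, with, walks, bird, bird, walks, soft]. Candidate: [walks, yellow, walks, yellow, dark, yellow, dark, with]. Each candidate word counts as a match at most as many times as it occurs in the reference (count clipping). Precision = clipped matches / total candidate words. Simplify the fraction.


Reference word counts: {'bird': 3, 'soft': 2, 'walks': 2, 'with': 1, 'yellow': 1}
Checking each candidate word (with clipping):
  'walks' -> in reference (ref count 2, used 1/2) -> match (matches: 1)
  'yellow' -> in reference (ref count 1, used 1/1) -> match (matches: 2)
  'walks' -> in reference (ref count 2, used 2/2) -> match (matches: 3)
  'yellow' -> ref count 1 already used up (1/1) -> clipped, no match (matches: 3)
  'dark' -> not in reference -> no match (matches: 3)
  'yellow' -> ref count 1 already used up (1/1) -> clipped, no match (matches: 3)
  'dark' -> not in reference -> no match (matches: 3)
  'with' -> in reference (ref count 1, used 1/1) -> match (matches: 4)
Clipped matches: 4, Candidate length: 8
Precision = 4/8 = 1/2

1/2


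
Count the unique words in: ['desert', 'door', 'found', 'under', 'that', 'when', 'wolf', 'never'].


Listing all tokens and tracking unique types:
  Token 1: 'desert' -> NEW (unique so far: 1)
  Token 2: 'door' -> NEW (unique so far: 2)
  Token 3: 'found' -> NEW (unique so far: 3)
  Token 4: 'under' -> NEW (unique so far: 4)
  Token 5: 'that' -> NEW (unique so far: 5)
  Token 6: 'when' -> NEW (unique so far: 6)
  Token 7: 'wolf' -> NEW (unique so far: 7)
  Token 8: 'never' -> NEW (unique so far: 8)
Unique types: ('desert', 'door', 'found', 'never', 'that', 'under', 'when', 'wolf')
Vocabulary size: 8

8
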